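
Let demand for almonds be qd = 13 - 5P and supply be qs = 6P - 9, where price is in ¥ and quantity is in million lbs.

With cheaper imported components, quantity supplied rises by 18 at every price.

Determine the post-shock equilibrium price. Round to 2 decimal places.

Original equilibrium: 13 - 5P = 6P - 9 gives 22 = 11P, so P = 2 and q = 3.
After the shift, demand is qd = 13 - 5P and supply is qs = 6P + 9.
Equate the new curves: 13 - 5P = 6P + 9, giving 4 = 11P, P = 4/11 ≈ 0.3636, q = 123/11 ≈ 11.1818.

0.36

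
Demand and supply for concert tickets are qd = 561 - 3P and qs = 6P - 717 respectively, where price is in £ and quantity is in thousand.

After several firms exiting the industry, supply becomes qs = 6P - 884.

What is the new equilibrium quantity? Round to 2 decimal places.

79.33

Original equilibrium: 561 - 3P = 6P - 717 gives 1278 = 9P, so P = 142 and q = 135.
The shock moves the curves to qd = 561 - 3P and qs = 6P - 884.
Equate the new curves: 561 - 3P = 6P - 884, giving 1445 = 9P, P = 1445/9 ≈ 160.5556, q = 238/3 ≈ 79.3333.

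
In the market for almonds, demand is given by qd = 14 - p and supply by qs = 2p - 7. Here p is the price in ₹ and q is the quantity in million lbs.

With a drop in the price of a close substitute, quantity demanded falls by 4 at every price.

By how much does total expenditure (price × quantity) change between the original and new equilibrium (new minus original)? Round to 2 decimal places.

Initially, 14 - p = 2p - 7, so 21 = 3p and p = 7, q = 7.
After the shift, demand is qd = 10 - p and supply is qs = 2p - 7.
New equilibrium: 10 - p = 2p - 7 ⇒ 17 = 3p ⇒ p = 17/3 ≈ 5.6667, q = 13/3 ≈ 4.3333.
Expenditure moves from 7×7 = 49 to 5.6667×4.3333 = 24.5556; change = -24.44.

-24.44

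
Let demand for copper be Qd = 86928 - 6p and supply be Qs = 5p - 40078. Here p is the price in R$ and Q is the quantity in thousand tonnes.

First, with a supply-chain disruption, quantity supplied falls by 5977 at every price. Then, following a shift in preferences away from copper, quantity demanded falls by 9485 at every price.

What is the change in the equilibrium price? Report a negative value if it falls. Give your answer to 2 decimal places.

-318.91

Original equilibrium: 86928 - 6p = 5p - 40078 gives 127006 = 11p, so p = 11546 and Q = 17652.
After the shift, demand is Qd = 77443 - 6p and supply is Qs = 5p - 46055.
New equilibrium: 77443 - 6p = 5p - 46055 ⇒ 123498 = 11p ⇒ p = 123498/11 ≈ 11227.0909, Q = 110885/11 ≈ 10080.4545.
Δp = 11227.0909 − 11546 = -318.91.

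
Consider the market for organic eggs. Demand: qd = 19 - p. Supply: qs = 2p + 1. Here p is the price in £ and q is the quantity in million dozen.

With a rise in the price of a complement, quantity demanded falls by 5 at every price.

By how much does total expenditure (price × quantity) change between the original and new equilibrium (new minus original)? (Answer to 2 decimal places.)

-36.11

Before the shock: 19 - p = 2p + 1 ⇒ 18 = 3p ⇒ p = 6, q = 13.
With the change applied: demand qd = 14 - p, supply qs = 2p + 1.
New equilibrium: 14 - p = 2p + 1 ⇒ 13 = 3p ⇒ p = 13/3 ≈ 4.3333, q = 29/3 ≈ 9.6667.
Expenditure moves from 6×13 = 78 to 4.3333×9.6667 = 41.8889; change = -36.11.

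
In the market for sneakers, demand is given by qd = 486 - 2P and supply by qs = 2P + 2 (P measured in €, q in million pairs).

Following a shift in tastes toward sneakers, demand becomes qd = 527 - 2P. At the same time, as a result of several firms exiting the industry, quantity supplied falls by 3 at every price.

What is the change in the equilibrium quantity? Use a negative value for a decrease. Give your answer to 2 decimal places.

Initially, 486 - 2P = 2P + 2, so 484 = 4P and P = 121, q = 244.
The new curves are qd = 527 - 2P (demand) and qs = 2P - 1 (supply).
New equilibrium: 527 - 2P = 2P - 1 ⇒ 528 = 4P ⇒ P = 132, q = 263.
Δq = 263 − 244 = +19.00.

+19.00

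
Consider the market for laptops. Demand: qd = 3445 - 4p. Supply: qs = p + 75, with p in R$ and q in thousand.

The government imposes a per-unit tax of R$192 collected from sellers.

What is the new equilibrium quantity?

595.4

Initially, 3445 - 4p = p + 75, so 3370 = 5p and p = 674, q = 749.
Since sellers keep the price net of the tax, the effective supply curve becomes qs = p - 117.
Setting them equal: 3445 - 4p = p - 117 → 3562 = 5p, so p = 712.4 and q = 595.4.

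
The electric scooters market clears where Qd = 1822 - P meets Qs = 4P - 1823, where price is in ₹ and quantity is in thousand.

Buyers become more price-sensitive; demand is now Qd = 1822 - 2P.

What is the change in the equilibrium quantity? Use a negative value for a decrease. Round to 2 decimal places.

-486.00

Initially, 1822 - P = 4P - 1823, so 3645 = 5P and P = 729, Q = 1093.
With the change applied: demand Qd = 1822 - 2P, supply Qs = 4P - 1823.
Equate the new curves: 1822 - 2P = 4P - 1823, giving 3645 = 6P, P = 607.5, Q = 607.
ΔQ = 607 − 1093 = -486.00.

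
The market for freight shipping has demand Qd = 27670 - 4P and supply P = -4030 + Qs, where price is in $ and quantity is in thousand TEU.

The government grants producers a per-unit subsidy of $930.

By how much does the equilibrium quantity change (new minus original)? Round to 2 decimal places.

Solve the original market: 27670 - 4P = P + 4030, hence P = 4728 and Q = 8758.
Since sellers receive the price plus the subsidy, the effective supply curve becomes Qs = P + 4960.
Clearing the new market: 27670 - 4P = P + 4960, so P = 4542 and Q = 9502.
ΔQ = 9502 − 8758 = +744.00.

+744.00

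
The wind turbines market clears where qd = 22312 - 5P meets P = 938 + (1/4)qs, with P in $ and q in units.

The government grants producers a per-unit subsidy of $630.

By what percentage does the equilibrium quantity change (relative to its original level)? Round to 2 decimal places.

+17.88

Before the shock: 22312 - 5P = 4P - 3752 ⇒ 26064 = 9P ⇒ P = 2896, q = 7832.
Since sellers receive the price plus the subsidy, the effective supply curve becomes qs = 4P - 1232.
Setting them equal: 22312 - 5P = 4P - 1232 → 23544 = 9P, so P = 2616 and q = 9232.
%Δq = (9232 − 7832) / 7832 × 100 = +17.88%.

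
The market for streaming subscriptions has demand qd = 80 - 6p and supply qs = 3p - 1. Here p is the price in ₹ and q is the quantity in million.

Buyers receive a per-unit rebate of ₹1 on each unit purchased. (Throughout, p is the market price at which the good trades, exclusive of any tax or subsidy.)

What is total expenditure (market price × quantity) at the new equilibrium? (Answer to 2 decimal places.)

270.67

Solve the original market: 80 - 6p = 3p - 1, hence p = 9 and q = 26.
Since buyers' out-of-pocket price is the market price minus the rebate, the effective demand curve becomes qd = 86 - 6p.
Setting them equal: 86 - 6p = 3p - 1 → 87 = 9p, so p = 29/3 ≈ 9.6667 and q = 28.
New expenditure = 9.6667 × 28 = 270.67.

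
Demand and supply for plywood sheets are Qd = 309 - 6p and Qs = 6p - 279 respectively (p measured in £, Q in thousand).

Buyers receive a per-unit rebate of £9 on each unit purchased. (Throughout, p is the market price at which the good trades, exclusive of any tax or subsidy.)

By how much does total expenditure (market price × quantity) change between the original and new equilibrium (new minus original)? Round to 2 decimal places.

+1512.00

Original equilibrium: 309 - 6p = 6p - 279 gives 588 = 12p, so p = 49 and Q = 15.
Since buyers' out-of-pocket price is the market price minus the rebate, the effective demand curve becomes Qd = 363 - 6p.
Setting them equal: 363 - 6p = 6p - 279 → 642 = 12p, so p = 53.5 and Q = 42.
Expenditure moves from 49×15 = 735 to 53.5×42 = 2247; change = +1512.00.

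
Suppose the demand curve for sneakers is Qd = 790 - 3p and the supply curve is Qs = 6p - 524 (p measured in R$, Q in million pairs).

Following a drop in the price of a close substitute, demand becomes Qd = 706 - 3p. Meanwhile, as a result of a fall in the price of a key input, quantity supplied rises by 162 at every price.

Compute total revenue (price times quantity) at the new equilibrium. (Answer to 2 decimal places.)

Original equilibrium: 790 - 3p = 6p - 524 gives 1314 = 9p, so p = 146 and Q = 352.
The shock moves the curves to Qd = 706 - 3p and Qs = 6p - 362.
Setting them equal: 706 - 3p = 6p - 362 → 1068 = 9p, so p = 356/3 ≈ 118.6667 and Q = 350.
New expenditure = 118.6667 × 350 = 41533.33.

41533.33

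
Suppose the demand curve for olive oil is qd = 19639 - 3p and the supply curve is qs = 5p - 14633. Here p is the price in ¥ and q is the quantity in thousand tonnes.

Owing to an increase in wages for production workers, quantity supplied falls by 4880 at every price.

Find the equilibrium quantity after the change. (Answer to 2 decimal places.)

Initially, 19639 - 3p = 5p - 14633, so 34272 = 8p and p = 4284, q = 6787.
With the change applied: demand qd = 19639 - 3p, supply qs = 5p - 19513.
Clearing the new market: 19639 - 3p = 5p - 19513, so p = 4894 and q = 4957.

4957.00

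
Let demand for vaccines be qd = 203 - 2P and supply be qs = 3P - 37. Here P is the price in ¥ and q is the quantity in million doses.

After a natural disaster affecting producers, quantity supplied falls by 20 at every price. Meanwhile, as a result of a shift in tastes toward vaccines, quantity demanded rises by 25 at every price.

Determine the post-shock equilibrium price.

57

Before the shock: 203 - 2P = 3P - 37 ⇒ 240 = 5P ⇒ P = 48, q = 107.
With the change applied: demand qd = 228 - 2P, supply qs = 3P - 57.
Equate the new curves: 228 - 2P = 3P - 57, giving 285 = 5P, P = 57, q = 114.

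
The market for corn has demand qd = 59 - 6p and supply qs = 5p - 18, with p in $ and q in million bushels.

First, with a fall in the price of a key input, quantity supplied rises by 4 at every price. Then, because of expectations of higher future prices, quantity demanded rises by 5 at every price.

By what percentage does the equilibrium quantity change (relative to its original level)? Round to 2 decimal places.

+26.20

Initially, 59 - 6p = 5p - 18, so 77 = 11p and p = 7, q = 17.
The new curves are qd = 64 - 6p (demand) and qs = 5p - 14 (supply).
Clearing the new market: 64 - 6p = 5p - 14, so p = 78/11 ≈ 7.0909 and q = 236/11 ≈ 21.4545.
%Δq = (21.4545 − 17) / 17 × 100 = +26.20%.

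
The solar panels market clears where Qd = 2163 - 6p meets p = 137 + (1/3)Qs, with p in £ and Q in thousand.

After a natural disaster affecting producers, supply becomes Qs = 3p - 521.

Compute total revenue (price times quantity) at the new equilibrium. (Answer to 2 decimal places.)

111435.70

Before the shock: 2163 - 6p = 3p - 411 ⇒ 2574 = 9p ⇒ p = 286, Q = 447.
After the shift, demand is Qd = 2163 - 6p and supply is Qs = 3p - 521.
Equate the new curves: 2163 - 6p = 3p - 521, giving 2684 = 9p, p = 2684/9 ≈ 298.2222, Q = 1121/3 ≈ 373.6667.
New expenditure = 298.2222 × 373.6667 = 111435.70.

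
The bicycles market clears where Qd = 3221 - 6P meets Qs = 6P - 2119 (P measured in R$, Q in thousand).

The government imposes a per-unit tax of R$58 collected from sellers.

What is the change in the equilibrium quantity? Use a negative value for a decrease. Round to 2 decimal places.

Before the shock: 3221 - 6P = 6P - 2119 ⇒ 5340 = 12P ⇒ P = 445, Q = 551.
Since sellers keep the price net of the tax, the effective supply curve becomes Qs = 6P - 2467.
Setting them equal: 3221 - 6P = 6P - 2467 → 5688 = 12P, so P = 474 and Q = 377.
ΔQ = 377 − 551 = -174.00.

-174.00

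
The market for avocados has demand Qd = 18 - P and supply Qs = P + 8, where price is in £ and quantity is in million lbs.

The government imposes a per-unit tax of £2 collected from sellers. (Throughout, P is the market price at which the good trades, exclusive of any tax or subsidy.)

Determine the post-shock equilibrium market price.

6

Original equilibrium: 18 - P = P + 8 gives 10 = 2P, so P = 5 and Q = 13.
Since sellers keep the price net of the tax, the effective supply curve becomes Qs = P + 6.
Clearing the new market: 18 - P = P + 6, so P = 6 and Q = 12.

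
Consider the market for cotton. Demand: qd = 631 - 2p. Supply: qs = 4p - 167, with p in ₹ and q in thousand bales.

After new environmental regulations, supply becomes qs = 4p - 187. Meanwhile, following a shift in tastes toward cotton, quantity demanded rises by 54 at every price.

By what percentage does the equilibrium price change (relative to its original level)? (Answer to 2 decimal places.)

+9.27

Solve the original market: 631 - 2p = 4p - 167, hence p = 133 and q = 365.
With the change applied: demand qd = 685 - 2p, supply qs = 4p - 187.
Clearing the new market: 685 - 2p = 4p - 187, so p = 436/3 ≈ 145.3333 and q = 1183/3 ≈ 394.3333.
%Δp = (145.3333 − 133) / 133 × 100 = +9.27%.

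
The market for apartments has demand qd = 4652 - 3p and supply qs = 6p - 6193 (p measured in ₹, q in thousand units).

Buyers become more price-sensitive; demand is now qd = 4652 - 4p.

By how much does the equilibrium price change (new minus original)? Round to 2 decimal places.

Initially, 4652 - 3p = 6p - 6193, so 10845 = 9p and p = 1205, q = 1037.
After the shift, demand is qd = 4652 - 4p and supply is qs = 6p - 6193.
Setting them equal: 4652 - 4p = 6p - 6193 → 10845 = 10p, so p = 1084.5 and q = 314.
Δp = 1084.5 − 1205 = -120.50.

-120.50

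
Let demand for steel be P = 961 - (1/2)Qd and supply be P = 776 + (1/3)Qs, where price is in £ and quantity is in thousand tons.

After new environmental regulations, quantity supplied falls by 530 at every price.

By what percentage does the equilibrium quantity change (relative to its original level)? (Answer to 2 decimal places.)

Original equilibrium: 1922 - 2P = 3P - 2328 gives 4250 = 5P, so P = 850 and Q = 222.
With the change applied: demand Qd = 1922 - 2P, supply Qs = 3P - 2858.
New equilibrium: 1922 - 2P = 3P - 2858 ⇒ 4780 = 5P ⇒ P = 956, Q = 10.
%ΔQ = (10 − 222) / 222 × 100 = -95.50%.

-95.50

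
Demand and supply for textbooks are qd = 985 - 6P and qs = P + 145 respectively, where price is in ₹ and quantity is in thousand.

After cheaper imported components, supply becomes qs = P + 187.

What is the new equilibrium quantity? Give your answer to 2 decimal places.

301.00

Initially, 985 - 6P = P + 145, so 840 = 7P and P = 120, q = 265.
The new curves are qd = 985 - 6P (demand) and qs = P + 187 (supply).
Clearing the new market: 985 - 6P = P + 187, so P = 114 and q = 301.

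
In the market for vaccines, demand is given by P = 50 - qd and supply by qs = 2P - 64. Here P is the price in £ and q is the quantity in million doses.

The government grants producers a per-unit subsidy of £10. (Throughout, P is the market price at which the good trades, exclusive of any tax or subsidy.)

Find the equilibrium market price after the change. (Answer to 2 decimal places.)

Solve the original market: 50 - P = 2P - 64, hence P = 38 and q = 12.
Since sellers receive the price plus the subsidy, the effective supply curve becomes qs = 2P - 44.
Clearing the new market: 50 - P = 2P - 44, so P = 94/3 ≈ 31.3333 and q = 56/3 ≈ 18.6667.

31.33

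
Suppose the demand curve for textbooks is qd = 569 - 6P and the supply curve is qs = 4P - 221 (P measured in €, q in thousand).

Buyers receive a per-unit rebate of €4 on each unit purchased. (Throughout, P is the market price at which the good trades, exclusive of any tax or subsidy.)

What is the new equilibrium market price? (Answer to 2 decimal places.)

81.40

Original equilibrium: 569 - 6P = 4P - 221 gives 790 = 10P, so P = 79 and q = 95.
Since buyers' out-of-pocket price is the market price minus the rebate, the effective demand curve becomes qd = 593 - 6P.
Setting them equal: 593 - 6P = 4P - 221 → 814 = 10P, so P = 81.4 and q = 104.6.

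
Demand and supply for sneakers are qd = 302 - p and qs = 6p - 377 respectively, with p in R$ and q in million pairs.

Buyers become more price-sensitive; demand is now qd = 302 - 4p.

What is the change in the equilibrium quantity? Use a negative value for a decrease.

-174.6

Initially, 302 - p = 6p - 377, so 679 = 7p and p = 97, q = 205.
After the shift, demand is qd = 302 - 4p and supply is qs = 6p - 377.
Equate the new curves: 302 - 4p = 6p - 377, giving 679 = 10p, p = 67.9, q = 30.4.
Δq = 30.4 − 205 = -174.6.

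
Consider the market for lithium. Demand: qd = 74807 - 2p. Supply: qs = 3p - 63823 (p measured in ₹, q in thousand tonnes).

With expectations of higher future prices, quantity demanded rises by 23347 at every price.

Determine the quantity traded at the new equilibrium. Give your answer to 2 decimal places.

Before the shock: 74807 - 2p = 3p - 63823 ⇒ 138630 = 5p ⇒ p = 27726, q = 19355.
With the change applied: demand qd = 98154 - 2p, supply qs = 3p - 63823.
Setting them equal: 98154 - 2p = 3p - 63823 → 161977 = 5p, so p = 32395.4 and q = 33363.2.

33363.20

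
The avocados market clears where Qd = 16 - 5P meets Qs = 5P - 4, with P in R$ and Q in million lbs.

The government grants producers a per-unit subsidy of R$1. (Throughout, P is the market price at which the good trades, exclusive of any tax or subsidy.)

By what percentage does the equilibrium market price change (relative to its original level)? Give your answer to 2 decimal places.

Original equilibrium: 16 - 5P = 5P - 4 gives 20 = 10P, so P = 2 and Q = 6.
Since sellers receive the price plus the subsidy, the effective supply curve becomes Qs = 5P + 1.
New equilibrium: 16 - 5P = 5P + 1 ⇒ 15 = 10P ⇒ P = 1.5, Q = 8.5.
%ΔP = (1.5 − 2) / 2 × 100 = -25.00%.

-25.00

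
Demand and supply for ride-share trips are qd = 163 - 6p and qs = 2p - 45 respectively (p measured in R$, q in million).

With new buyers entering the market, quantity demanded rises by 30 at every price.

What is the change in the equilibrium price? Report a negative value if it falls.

+3.75

Original equilibrium: 163 - 6p = 2p - 45 gives 208 = 8p, so p = 26 and q = 7.
After the shift, demand is qd = 193 - 6p and supply is qs = 2p - 45.
Setting them equal: 193 - 6p = 2p - 45 → 238 = 8p, so p = 29.75 and q = 14.5.
Δp = 29.75 − 26 = +3.75.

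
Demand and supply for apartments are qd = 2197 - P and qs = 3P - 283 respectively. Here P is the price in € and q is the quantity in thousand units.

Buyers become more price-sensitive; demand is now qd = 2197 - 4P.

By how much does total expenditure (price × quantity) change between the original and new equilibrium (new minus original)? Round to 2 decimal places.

Original equilibrium: 2197 - P = 3P - 283 gives 2480 = 4P, so P = 620 and q = 1577.
The new curves are qd = 2197 - 4P (demand) and qs = 3P - 283 (supply).
Equate the new curves: 2197 - 4P = 3P - 283, giving 2480 = 7P, P = 2480/7 ≈ 354.2857, q = 5459/7 ≈ 779.8571.
Expenditure moves from 620×1577 = 977740 to 354.2857×779.8571 = 276292.2449; change = -701447.76.

-701447.76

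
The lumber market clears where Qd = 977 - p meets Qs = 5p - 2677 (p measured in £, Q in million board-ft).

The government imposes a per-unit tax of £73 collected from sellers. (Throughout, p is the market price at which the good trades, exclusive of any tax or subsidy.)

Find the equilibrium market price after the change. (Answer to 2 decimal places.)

Initially, 977 - p = 5p - 2677, so 3654 = 6p and p = 609, Q = 368.
Since sellers keep the price net of the tax, the effective supply curve becomes Qs = 5p - 3042.
Setting them equal: 977 - p = 5p - 3042 → 4019 = 6p, so p = 4019/6 ≈ 669.8333 and Q = 1843/6 ≈ 307.1667.

669.83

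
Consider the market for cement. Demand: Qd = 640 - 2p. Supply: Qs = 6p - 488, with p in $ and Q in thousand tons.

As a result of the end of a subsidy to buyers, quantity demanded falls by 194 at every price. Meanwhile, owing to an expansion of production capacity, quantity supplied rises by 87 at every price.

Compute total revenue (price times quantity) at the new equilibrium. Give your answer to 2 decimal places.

Original equilibrium: 640 - 2p = 6p - 488 gives 1128 = 8p, so p = 141 and Q = 358.
The shock moves the curves to Qd = 446 - 2p and Qs = 6p - 401.
Equate the new curves: 446 - 2p = 6p - 401, giving 847 = 8p, p = 105.875, Q = 234.25.
New expenditure = 105.875 × 234.25 = 24801.22.

24801.22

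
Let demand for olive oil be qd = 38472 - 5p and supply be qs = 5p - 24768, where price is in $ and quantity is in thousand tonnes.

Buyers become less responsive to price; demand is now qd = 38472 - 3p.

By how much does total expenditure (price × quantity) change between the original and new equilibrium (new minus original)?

Solve the original market: 38472 - 5p = 5p - 24768, hence p = 6324 and q = 6852.
The new curves are qd = 38472 - 3p (demand) and qs = 5p - 24768 (supply).
Equate the new curves: 38472 - 3p = 5p - 24768, giving 63240 = 8p, p = 7905, q = 14757.
Expenditure moves from 6324×6852 = 43332048 to 7905×14757 = 116654085; change = +73322037.

+73322037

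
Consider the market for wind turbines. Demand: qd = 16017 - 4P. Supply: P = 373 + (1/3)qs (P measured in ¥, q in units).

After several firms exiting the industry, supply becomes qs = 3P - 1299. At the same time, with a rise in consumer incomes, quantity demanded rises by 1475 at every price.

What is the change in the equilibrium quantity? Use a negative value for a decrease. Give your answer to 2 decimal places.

+529.29

Solve the original market: 16017 - 4P = 3P - 1119, hence P = 2448 and q = 6225.
With the change applied: demand qd = 17492 - 4P, supply qs = 3P - 1299.
Equate the new curves: 17492 - 4P = 3P - 1299, giving 18791 = 7P, P = 18791/7 ≈ 2684.4286, q = 47280/7 ≈ 6754.2857.
Δq = 6754.2857 − 6225 = +529.29.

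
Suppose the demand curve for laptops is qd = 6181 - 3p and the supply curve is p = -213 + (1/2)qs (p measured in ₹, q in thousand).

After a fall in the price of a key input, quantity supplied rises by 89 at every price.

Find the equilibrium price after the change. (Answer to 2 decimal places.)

1133.20

Solve the original market: 6181 - 3p = 2p + 426, hence p = 1151 and q = 2728.
The new curves are qd = 6181 - 3p (demand) and qs = 2p + 515 (supply).
Equate the new curves: 6181 - 3p = 2p + 515, giving 5666 = 5p, p = 1133.2, q = 2781.4.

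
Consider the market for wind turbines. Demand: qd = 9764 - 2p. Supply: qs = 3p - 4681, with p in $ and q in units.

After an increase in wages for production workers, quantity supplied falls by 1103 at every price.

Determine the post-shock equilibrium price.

Before the shock: 9764 - 2p = 3p - 4681 ⇒ 14445 = 5p ⇒ p = 2889, q = 3986.
The new curves are qd = 9764 - 2p (demand) and qs = 3p - 5784 (supply).
Clearing the new market: 9764 - 2p = 3p - 5784, so p = 3109.6 and q = 3544.8.

3109.6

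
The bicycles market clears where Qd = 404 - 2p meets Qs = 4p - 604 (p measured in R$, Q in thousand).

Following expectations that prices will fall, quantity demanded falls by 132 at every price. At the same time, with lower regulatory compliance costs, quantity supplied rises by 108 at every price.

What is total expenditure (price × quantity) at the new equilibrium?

Solve the original market: 404 - 2p = 4p - 604, hence p = 168 and Q = 68.
With the change applied: demand Qd = 272 - 2p, supply Qs = 4p - 496.
Setting them equal: 272 - 2p = 4p - 496 → 768 = 6p, so p = 128 and Q = 16.
New expenditure = 128 × 16 = 2048.

2048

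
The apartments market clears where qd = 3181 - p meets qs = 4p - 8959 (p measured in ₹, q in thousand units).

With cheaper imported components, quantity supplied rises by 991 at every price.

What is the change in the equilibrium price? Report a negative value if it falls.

Initially, 3181 - p = 4p - 8959, so 12140 = 5p and p = 2428, q = 753.
After the shift, demand is qd = 3181 - p and supply is qs = 4p - 7968.
New equilibrium: 3181 - p = 4p - 7968 ⇒ 11149 = 5p ⇒ p = 2229.8, q = 951.2.
Δp = 2229.8 − 2428 = -198.2.

-198.2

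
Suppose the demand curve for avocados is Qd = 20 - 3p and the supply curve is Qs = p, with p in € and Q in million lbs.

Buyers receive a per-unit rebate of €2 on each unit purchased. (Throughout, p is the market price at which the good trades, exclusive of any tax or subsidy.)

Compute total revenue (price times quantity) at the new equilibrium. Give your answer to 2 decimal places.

42.25

Before the shock: 20 - 3p = p ⇒ 20 = 4p ⇒ p = 5, Q = 5.
Since buyers' out-of-pocket price is the market price minus the rebate, the effective demand curve becomes Qd = 26 - 3p.
New equilibrium: 26 - 3p = p ⇒ 26 = 4p ⇒ p = 6.5, Q = 6.5.
New expenditure = 6.5 × 6.5 = 42.25.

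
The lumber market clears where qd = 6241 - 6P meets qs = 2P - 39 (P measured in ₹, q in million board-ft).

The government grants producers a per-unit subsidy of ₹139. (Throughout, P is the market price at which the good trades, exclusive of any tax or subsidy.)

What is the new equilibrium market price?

750.25

Before the shock: 6241 - 6P = 2P - 39 ⇒ 6280 = 8P ⇒ P = 785, q = 1531.
Since sellers receive the price plus the subsidy, the effective supply curve becomes qs = 2P + 239.
Equate the new curves: 6241 - 6P = 2P + 239, giving 6002 = 8P, P = 750.25, q = 1739.5.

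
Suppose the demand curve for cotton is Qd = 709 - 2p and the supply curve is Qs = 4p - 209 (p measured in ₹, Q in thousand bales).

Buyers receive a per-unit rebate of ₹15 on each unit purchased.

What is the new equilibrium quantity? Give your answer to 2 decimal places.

Original equilibrium: 709 - 2p = 4p - 209 gives 918 = 6p, so p = 153 and Q = 403.
Since buyers' out-of-pocket price is the market price minus the rebate, the effective demand curve becomes Qd = 739 - 2p.
Clearing the new market: 739 - 2p = 4p - 209, so p = 158 and Q = 423.

423.00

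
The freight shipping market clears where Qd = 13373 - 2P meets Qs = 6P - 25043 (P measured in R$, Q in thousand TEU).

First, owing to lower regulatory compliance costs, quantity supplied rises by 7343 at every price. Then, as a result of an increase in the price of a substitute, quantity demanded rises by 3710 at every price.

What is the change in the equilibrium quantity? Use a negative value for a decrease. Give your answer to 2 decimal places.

Original equilibrium: 13373 - 2P = 6P - 25043 gives 38416 = 8P, so P = 4802 and Q = 3769.
The shock moves the curves to Qd = 17083 - 2P and Qs = 6P - 17700.
Setting them equal: 17083 - 2P = 6P - 17700 → 34783 = 8P, so P = 4347.875 and Q = 8387.25.
ΔQ = 8387.25 − 3769 = +4618.25.

+4618.25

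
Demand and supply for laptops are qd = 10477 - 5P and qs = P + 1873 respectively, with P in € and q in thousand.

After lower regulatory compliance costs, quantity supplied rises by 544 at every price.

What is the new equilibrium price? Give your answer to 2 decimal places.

Solve the original market: 10477 - 5P = P + 1873, hence P = 1434 and q = 3307.
The new curves are qd = 10477 - 5P (demand) and qs = P + 2417 (supply).
Equate the new curves: 10477 - 5P = P + 2417, giving 8060 = 6P, P = 4030/3 ≈ 1343.3333, q = 11281/3 ≈ 3760.3333.

1343.33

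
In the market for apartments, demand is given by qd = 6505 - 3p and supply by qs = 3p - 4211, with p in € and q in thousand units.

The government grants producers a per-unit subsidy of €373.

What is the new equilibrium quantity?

1706.5

Solve the original market: 6505 - 3p = 3p - 4211, hence p = 1786 and q = 1147.
Since sellers receive the price plus the subsidy, the effective supply curve becomes qs = 3p - 3092.
New equilibrium: 6505 - 3p = 3p - 3092 ⇒ 9597 = 6p ⇒ p = 1599.5, q = 1706.5.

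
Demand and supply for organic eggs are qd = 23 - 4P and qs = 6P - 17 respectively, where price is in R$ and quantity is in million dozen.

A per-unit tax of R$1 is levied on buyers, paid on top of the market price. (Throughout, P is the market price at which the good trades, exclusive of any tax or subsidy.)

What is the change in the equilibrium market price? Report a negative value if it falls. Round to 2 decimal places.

Initially, 23 - 4P = 6P - 17, so 40 = 10P and P = 4, q = 7.
Since buyers pay the price plus the tax, the effective demand curve becomes qd = 19 - 4P.
Clearing the new market: 19 - 4P = 6P - 17, so P = 3.6 and q = 4.6.
ΔP = 3.6 − 4 = -0.40.

-0.40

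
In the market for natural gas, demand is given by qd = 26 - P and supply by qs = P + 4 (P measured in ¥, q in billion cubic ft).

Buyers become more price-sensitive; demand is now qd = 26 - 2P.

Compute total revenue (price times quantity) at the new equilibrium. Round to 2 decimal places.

83.11

Initially, 26 - P = P + 4, so 22 = 2P and P = 11, q = 15.
After the shift, demand is qd = 26 - 2P and supply is qs = P + 4.
Equate the new curves: 26 - 2P = P + 4, giving 22 = 3P, P = 22/3 ≈ 7.3333, q = 34/3 ≈ 11.3333.
New expenditure = 7.3333 × 11.3333 = 83.11.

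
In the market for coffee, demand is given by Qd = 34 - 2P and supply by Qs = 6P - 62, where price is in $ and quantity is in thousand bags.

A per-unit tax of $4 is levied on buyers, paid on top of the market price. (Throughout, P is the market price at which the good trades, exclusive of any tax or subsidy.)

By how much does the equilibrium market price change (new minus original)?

Initially, 34 - 2P = 6P - 62, so 96 = 8P and P = 12, Q = 10.
Since buyers pay the price plus the tax, the effective demand curve becomes Qd = 26 - 2P.
Equate the new curves: 26 - 2P = 6P - 62, giving 88 = 8P, P = 11, Q = 4.
ΔP = 11 − 12 = -1.

-1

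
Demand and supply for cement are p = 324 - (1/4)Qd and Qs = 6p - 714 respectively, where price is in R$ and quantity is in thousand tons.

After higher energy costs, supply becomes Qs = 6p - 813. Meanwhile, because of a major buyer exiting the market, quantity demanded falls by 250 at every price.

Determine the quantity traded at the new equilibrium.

302.4

Initially, 1296 - 4p = 6p - 714, so 2010 = 10p and p = 201, Q = 492.
With the change applied: demand Qd = 1046 - 4p, supply Qs = 6p - 813.
Equate the new curves: 1046 - 4p = 6p - 813, giving 1859 = 10p, p = 185.9, Q = 302.4.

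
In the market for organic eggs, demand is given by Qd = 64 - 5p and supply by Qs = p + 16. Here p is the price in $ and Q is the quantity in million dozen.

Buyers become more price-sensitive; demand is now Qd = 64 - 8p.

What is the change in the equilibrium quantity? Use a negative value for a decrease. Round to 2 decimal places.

-2.67

Original equilibrium: 64 - 5p = p + 16 gives 48 = 6p, so p = 8 and Q = 24.
After the shift, demand is Qd = 64 - 8p and supply is Qs = p + 16.
New equilibrium: 64 - 8p = p + 16 ⇒ 48 = 9p ⇒ p = 16/3 ≈ 5.3333, Q = 64/3 ≈ 21.3333.
ΔQ = 21.3333 − 24 = -2.67.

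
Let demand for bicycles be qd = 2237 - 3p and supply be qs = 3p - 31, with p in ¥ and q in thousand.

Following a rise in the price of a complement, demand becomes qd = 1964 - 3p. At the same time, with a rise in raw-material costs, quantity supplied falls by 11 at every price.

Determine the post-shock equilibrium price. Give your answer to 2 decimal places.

334.33

Before the shock: 2237 - 3p = 3p - 31 ⇒ 2268 = 6p ⇒ p = 378, q = 1103.
The shock moves the curves to qd = 1964 - 3p and qs = 3p - 42.
New equilibrium: 1964 - 3p = 3p - 42 ⇒ 2006 = 6p ⇒ p = 1003/3 ≈ 334.3333, q = 961.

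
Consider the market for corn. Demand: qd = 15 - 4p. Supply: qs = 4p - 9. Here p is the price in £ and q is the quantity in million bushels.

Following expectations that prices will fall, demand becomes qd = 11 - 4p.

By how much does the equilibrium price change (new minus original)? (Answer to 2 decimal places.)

-0.50

Initially, 15 - 4p = 4p - 9, so 24 = 8p and p = 3, q = 3.
The shock moves the curves to qd = 11 - 4p and qs = 4p - 9.
Setting them equal: 11 - 4p = 4p - 9 → 20 = 8p, so p = 2.5 and q = 1.
Δp = 2.5 − 3 = -0.50.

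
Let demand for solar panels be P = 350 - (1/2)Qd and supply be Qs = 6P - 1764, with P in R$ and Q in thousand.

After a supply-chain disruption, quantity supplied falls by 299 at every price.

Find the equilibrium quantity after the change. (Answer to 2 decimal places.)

Initially, 700 - 2P = 6P - 1764, so 2464 = 8P and P = 308, Q = 84.
With the change applied: demand Qd = 700 - 2P, supply Qs = 6P - 2063.
New equilibrium: 700 - 2P = 6P - 2063 ⇒ 2763 = 8P ⇒ P = 345.375, Q = 9.25.

9.25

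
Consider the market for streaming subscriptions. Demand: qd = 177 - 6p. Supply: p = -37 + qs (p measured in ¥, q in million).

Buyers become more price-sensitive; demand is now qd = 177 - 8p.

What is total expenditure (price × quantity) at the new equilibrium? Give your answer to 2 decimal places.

817.53

Solve the original market: 177 - 6p = p + 37, hence p = 20 and q = 57.
With the change applied: demand qd = 177 - 8p, supply qs = p + 37.
Clearing the new market: 177 - 8p = p + 37, so p = 140/9 ≈ 15.5556 and q = 473/9 ≈ 52.5556.
New expenditure = 15.5556 × 52.5556 = 817.53.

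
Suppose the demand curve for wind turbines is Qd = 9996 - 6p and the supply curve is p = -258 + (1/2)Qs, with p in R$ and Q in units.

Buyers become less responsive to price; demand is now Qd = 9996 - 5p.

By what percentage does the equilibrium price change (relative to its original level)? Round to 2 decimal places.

+14.29

Before the shock: 9996 - 6p = 2p + 516 ⇒ 9480 = 8p ⇒ p = 1185, Q = 2886.
After the shift, demand is Qd = 9996 - 5p and supply is Qs = 2p + 516.
Setting them equal: 9996 - 5p = 2p + 516 → 9480 = 7p, so p = 9480/7 ≈ 1354.2857 and Q = 22572/7 ≈ 3224.5714.
%Δp = (1354.2857 − 1185) / 1185 × 100 = +14.29%.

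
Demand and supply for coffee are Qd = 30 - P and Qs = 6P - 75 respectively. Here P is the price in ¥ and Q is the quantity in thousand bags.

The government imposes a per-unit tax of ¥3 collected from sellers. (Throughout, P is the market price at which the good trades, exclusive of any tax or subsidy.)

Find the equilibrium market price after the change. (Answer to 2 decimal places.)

17.57

Before the shock: 30 - P = 6P - 75 ⇒ 105 = 7P ⇒ P = 15, Q = 15.
Since sellers keep the price net of the tax, the effective supply curve becomes Qs = 6P - 93.
New equilibrium: 30 - P = 6P - 93 ⇒ 123 = 7P ⇒ P = 123/7 ≈ 17.5714, Q = 87/7 ≈ 12.4286.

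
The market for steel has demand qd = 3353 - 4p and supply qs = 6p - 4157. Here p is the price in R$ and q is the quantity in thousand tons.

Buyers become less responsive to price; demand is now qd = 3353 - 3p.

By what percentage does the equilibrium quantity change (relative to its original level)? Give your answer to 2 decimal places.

Initially, 3353 - 4p = 6p - 4157, so 7510 = 10p and p = 751, q = 349.
After the shift, demand is qd = 3353 - 3p and supply is qs = 6p - 4157.
New equilibrium: 3353 - 3p = 6p - 4157 ⇒ 7510 = 9p ⇒ p = 7510/9 ≈ 834.4444, q = 2549/3 ≈ 849.6667.
%Δq = (849.6667 − 349) / 349 × 100 = +143.46%.

+143.46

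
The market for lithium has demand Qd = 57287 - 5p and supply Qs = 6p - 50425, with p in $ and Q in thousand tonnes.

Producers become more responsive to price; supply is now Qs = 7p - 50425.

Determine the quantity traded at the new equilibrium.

12407

Before the shock: 57287 - 5p = 6p - 50425 ⇒ 107712 = 11p ⇒ p = 9792, Q = 8327.
After the shift, demand is Qd = 57287 - 5p and supply is Qs = 7p - 50425.
New equilibrium: 57287 - 5p = 7p - 50425 ⇒ 107712 = 12p ⇒ p = 8976, Q = 12407.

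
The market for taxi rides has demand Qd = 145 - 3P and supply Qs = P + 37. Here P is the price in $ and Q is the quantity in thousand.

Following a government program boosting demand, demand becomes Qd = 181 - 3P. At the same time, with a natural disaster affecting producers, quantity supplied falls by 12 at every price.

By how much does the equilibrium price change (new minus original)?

+12

Before the shock: 145 - 3P = P + 37 ⇒ 108 = 4P ⇒ P = 27, Q = 64.
With the change applied: demand Qd = 181 - 3P, supply Qs = P + 25.
Equate the new curves: 181 - 3P = P + 25, giving 156 = 4P, P = 39, Q = 64.
ΔP = 39 − 27 = +12.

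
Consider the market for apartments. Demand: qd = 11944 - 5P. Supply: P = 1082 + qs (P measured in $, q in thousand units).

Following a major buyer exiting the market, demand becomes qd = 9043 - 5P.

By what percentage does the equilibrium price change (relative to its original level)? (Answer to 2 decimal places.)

Original equilibrium: 11944 - 5P = P - 1082 gives 13026 = 6P, so P = 2171 and q = 1089.
The shock moves the curves to qd = 9043 - 5P and qs = P - 1082.
Clearing the new market: 9043 - 5P = P - 1082, so P = 1687.5 and q = 605.5.
%ΔP = (1687.5 − 2171) / 2171 × 100 = -22.27%.

-22.27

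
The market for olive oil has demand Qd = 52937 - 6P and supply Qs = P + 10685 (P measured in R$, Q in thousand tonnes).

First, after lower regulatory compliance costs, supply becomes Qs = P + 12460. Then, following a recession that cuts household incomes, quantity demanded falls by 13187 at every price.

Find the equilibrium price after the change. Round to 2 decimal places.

3898.57

Original equilibrium: 52937 - 6P = P + 10685 gives 42252 = 7P, so P = 6036 and Q = 16721.
After the shift, demand is Qd = 39750 - 6P and supply is Qs = P + 12460.
Setting them equal: 39750 - 6P = P + 12460 → 27290 = 7P, so P = 27290/7 ≈ 3898.5714 and Q = 114510/7 ≈ 16358.5714.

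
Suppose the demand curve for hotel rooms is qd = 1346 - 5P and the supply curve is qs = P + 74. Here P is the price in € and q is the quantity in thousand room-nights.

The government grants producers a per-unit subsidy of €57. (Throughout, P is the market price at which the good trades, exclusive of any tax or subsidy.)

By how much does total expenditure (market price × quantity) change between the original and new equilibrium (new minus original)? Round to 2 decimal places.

+6901.75

Solve the original market: 1346 - 5P = P + 74, hence P = 212 and q = 286.
Since sellers receive the price plus the subsidy, the effective supply curve becomes qs = P + 131.
Clearing the new market: 1346 - 5P = P + 131, so P = 202.5 and q = 333.5.
Expenditure moves from 212×286 = 60632 to 202.5×333.5 = 67533.75; change = +6901.75.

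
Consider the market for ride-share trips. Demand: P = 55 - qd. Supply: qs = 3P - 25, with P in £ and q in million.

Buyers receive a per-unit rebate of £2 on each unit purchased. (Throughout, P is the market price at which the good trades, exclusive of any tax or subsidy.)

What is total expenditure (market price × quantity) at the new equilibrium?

Original equilibrium: 55 - P = 3P - 25 gives 80 = 4P, so P = 20 and q = 35.
Since buyers' out-of-pocket price is the market price minus the rebate, the effective demand curve becomes qd = 57 - P.
New equilibrium: 57 - P = 3P - 25 ⇒ 82 = 4P ⇒ P = 20.5, q = 36.5.
New expenditure = 20.5 × 36.5 = 748.25.

748.25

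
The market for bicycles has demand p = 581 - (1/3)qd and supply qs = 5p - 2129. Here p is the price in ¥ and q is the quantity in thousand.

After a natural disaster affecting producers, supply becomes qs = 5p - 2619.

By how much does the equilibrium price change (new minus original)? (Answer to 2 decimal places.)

Solve the original market: 1743 - 3p = 5p - 2129, hence p = 484 and q = 291.
After the shift, demand is qd = 1743 - 3p and supply is qs = 5p - 2619.
Clearing the new market: 1743 - 3p = 5p - 2619, so p = 545.25 and q = 107.25.
Δp = 545.25 − 484 = +61.25.

+61.25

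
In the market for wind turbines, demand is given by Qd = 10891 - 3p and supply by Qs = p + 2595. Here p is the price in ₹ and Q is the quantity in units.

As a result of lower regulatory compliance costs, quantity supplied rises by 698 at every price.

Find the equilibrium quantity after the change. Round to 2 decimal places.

Original equilibrium: 10891 - 3p = p + 2595 gives 8296 = 4p, so p = 2074 and Q = 4669.
With the change applied: demand Qd = 10891 - 3p, supply Qs = p + 3293.
Setting them equal: 10891 - 3p = p + 3293 → 7598 = 4p, so p = 1899.5 and Q = 5192.5.

5192.50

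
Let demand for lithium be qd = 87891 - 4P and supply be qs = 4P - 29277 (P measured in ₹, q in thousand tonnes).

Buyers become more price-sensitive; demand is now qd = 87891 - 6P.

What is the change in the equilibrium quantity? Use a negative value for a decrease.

-11716.8

Initially, 87891 - 4P = 4P - 29277, so 117168 = 8P and P = 14646, q = 29307.
With the change applied: demand qd = 87891 - 6P, supply qs = 4P - 29277.
Equate the new curves: 87891 - 6P = 4P - 29277, giving 117168 = 10P, P = 11716.8, q = 17590.2.
Δq = 17590.2 − 29307 = -11716.8.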